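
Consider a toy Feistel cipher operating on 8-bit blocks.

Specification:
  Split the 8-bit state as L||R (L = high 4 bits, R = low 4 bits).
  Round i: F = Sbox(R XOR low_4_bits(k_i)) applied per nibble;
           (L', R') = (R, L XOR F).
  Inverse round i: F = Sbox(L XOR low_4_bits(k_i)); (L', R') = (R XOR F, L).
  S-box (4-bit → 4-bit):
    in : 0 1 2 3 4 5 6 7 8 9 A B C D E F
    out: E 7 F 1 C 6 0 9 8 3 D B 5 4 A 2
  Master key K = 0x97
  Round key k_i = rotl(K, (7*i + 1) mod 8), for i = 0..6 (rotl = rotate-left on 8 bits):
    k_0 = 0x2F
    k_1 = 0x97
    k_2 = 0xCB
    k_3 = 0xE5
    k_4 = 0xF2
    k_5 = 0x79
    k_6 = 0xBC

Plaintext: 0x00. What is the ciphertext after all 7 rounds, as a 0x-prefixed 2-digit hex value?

0x48

s_0 = plaintext = 0x00
s_1 = Round(s_0, k_0) = 0x02
s_2 = Round(s_1, k_1) = 0x26
s_3 = Round(s_2, k_2) = 0x66
s_4 = Round(s_3, k_3) = 0x67
s_5 = Round(s_4, k_4) = 0x70
s_6 = Round(s_5, k_5) = 0x04
s_7 = Round(s_6, k_6) = 0x48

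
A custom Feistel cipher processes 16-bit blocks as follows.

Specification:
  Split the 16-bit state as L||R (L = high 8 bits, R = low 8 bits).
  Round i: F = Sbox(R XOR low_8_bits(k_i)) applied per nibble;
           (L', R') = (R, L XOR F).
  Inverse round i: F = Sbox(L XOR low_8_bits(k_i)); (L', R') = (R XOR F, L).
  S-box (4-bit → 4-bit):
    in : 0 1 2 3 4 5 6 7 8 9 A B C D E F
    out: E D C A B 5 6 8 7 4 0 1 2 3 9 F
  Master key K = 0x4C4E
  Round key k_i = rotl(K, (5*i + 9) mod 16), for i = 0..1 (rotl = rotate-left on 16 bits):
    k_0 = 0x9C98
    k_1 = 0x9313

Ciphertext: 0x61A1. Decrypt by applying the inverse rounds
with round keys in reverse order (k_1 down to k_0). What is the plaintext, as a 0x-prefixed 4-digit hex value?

0x742D

s_0 = ciphertext = 0x61A1
s_1 = InvRound(s_0, k_1) = 0x2D61
s_2 = InvRound(s_1, k_0) = 0x742D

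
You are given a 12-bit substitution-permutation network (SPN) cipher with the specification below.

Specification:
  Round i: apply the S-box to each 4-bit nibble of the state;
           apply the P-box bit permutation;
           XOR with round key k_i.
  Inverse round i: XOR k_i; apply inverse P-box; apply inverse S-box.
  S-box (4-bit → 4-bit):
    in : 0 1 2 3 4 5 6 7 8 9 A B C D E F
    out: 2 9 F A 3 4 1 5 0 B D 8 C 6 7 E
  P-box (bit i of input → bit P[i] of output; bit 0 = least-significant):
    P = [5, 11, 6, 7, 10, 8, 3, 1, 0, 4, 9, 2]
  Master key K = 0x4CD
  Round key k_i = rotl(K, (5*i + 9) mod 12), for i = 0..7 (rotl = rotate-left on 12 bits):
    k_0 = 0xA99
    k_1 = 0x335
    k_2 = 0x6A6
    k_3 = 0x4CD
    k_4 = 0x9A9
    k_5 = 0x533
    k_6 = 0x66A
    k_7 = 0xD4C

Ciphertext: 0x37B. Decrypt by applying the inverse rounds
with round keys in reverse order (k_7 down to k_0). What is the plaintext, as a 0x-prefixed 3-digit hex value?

s_0 = ciphertext = 0x37B
s_1 = InvRound(s_0, k_7) = 0x214
s_2 = InvRound(s_1, k_6) = 0x3A7
s_3 = InvRound(s_2, k_5) = 0xF6B
s_4 = InvRound(s_3, k_4) = 0x51C
s_5 = InvRound(s_4, k_3) = 0x40C
s_6 = InvRound(s_5, k_2) = 0x5C1
s_7 = InvRound(s_6, k_1) = 0xF6A
s_8 = InvRound(s_7, k_0) = 0x49A

0x49A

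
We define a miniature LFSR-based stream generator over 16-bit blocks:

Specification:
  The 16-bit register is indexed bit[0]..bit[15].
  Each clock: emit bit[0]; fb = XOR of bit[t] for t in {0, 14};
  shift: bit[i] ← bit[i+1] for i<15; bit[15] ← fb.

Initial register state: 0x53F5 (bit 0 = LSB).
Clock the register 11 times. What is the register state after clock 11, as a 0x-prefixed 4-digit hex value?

0x4C8A

reg_0 = 0x53F5
clock 1: out=1, reg = 0x29FA
clock 2: out=0, reg = 0x14FD
clock 3: out=1, reg = 0x8A7E
clock 4: out=0, reg = 0x453F
clock 5: out=1, reg = 0x229F
clock 6: out=1, reg = 0x914F
clock 7: out=1, reg = 0xC8A7
clock 8: out=1, reg = 0x6453
clock 9: out=1, reg = 0x3229
clock 10: out=1, reg = 0x9914
clock 11: out=0, reg = 0x4C8A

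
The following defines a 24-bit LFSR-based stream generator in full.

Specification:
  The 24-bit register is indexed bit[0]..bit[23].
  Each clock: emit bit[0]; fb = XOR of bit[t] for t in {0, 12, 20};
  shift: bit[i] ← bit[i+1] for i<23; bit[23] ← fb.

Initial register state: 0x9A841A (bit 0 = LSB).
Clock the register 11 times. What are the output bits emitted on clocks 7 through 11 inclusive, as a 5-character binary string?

00001

reg_0 = 0x9A841A
clock 1: out=0, reg = 0xCD420D
clock 2: out=1, reg = 0xE6A106
clock 3: out=0, reg = 0x735083
clock 4: out=1, reg = 0xB9A841
clock 5: out=1, reg = 0x5CD420
clock 6: out=0, reg = 0x2E6A10
clock 7: out=0, reg = 0x173508
clock 8: out=0, reg = 0x0B9A84
clock 9: out=0, reg = 0x85CD42
clock 10: out=0, reg = 0x42E6A1
clock 11: out=1, reg = 0xA17350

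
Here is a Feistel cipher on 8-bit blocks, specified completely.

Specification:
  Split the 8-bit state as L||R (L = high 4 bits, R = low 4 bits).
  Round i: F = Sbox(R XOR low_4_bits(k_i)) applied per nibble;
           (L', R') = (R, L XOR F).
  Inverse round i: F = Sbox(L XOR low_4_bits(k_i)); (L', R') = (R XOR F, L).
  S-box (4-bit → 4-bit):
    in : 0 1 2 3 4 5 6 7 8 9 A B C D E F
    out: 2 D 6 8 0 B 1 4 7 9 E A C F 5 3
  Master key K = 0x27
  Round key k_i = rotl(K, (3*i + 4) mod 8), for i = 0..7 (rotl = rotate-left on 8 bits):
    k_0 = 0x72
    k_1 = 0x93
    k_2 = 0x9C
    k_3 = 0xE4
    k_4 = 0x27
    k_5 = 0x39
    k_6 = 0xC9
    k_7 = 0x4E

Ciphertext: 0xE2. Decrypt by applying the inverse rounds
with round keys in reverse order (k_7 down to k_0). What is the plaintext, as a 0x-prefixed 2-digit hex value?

0xBE

s_0 = ciphertext = 0xE2
s_1 = InvRound(s_0, k_7) = 0x0E
s_2 = InvRound(s_1, k_6) = 0x70
s_3 = InvRound(s_2, k_5) = 0x57
s_4 = InvRound(s_3, k_4) = 0x15
s_5 = InvRound(s_4, k_3) = 0xE1
s_6 = InvRound(s_5, k_2) = 0x7E
s_7 = InvRound(s_6, k_1) = 0xE7
s_8 = InvRound(s_7, k_0) = 0xBE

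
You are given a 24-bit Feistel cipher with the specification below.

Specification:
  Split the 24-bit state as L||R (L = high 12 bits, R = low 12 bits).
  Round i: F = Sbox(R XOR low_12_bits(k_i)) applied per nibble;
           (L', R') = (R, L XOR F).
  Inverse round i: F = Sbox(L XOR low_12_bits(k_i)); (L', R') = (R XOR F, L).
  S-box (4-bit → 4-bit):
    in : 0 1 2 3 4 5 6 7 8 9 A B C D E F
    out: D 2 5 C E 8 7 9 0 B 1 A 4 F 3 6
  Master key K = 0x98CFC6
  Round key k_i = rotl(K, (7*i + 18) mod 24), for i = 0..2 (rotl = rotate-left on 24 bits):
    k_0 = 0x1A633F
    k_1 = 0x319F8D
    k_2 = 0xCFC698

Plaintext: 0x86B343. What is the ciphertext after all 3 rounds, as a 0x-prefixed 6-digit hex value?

s_0 = plaintext = 0x86B343
s_1 = Round(s_0, k_0) = 0x3435FF
s_2 = Round(s_1, k_1) = 0x5FF2D6
s_3 = Round(s_2, k_2) = 0x2D6B1C

0x2D6B1C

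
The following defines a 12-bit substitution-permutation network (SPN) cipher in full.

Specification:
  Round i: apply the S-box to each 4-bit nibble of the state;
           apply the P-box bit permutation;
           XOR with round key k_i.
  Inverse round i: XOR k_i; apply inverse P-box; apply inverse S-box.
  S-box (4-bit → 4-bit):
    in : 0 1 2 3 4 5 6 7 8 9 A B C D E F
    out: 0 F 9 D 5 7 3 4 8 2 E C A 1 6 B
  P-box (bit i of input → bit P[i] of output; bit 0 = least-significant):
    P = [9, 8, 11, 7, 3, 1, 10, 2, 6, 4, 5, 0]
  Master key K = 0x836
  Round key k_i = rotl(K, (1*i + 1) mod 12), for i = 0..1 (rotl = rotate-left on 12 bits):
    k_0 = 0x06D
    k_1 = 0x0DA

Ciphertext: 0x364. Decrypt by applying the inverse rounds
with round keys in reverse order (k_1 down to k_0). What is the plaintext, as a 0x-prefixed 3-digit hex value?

0x9E3

s_0 = ciphertext = 0x364
s_1 = InvRound(s_0, k_1) = 0xEFF
s_2 = InvRound(s_1, k_0) = 0x9E3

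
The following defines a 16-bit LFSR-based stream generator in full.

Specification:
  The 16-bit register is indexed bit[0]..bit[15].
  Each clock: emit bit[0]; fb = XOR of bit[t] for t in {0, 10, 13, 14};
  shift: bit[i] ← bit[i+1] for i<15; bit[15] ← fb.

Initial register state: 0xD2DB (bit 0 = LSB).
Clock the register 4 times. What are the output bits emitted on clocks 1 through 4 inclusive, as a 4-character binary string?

reg_0 = 0xD2DB
clock 1: out=1, reg = 0x696D
clock 2: out=1, reg = 0xB4B6
clock 3: out=0, reg = 0x5A5B
clock 4: out=1, reg = 0x2D2D

1101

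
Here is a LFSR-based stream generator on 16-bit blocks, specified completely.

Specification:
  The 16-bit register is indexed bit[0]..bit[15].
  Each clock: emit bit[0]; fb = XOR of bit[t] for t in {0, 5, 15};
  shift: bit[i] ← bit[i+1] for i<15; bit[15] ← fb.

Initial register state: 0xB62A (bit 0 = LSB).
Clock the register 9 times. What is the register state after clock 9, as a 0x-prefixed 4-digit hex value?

0xBB5B

reg_0 = 0xB62A
clock 1: out=0, reg = 0x5B15
clock 2: out=1, reg = 0xAD8A
clock 3: out=0, reg = 0xD6C5
clock 4: out=1, reg = 0x6B62
clock 5: out=0, reg = 0xB5B1
clock 6: out=1, reg = 0xDAD8
clock 7: out=0, reg = 0xED6C
clock 8: out=0, reg = 0x76B6
clock 9: out=0, reg = 0xBB5B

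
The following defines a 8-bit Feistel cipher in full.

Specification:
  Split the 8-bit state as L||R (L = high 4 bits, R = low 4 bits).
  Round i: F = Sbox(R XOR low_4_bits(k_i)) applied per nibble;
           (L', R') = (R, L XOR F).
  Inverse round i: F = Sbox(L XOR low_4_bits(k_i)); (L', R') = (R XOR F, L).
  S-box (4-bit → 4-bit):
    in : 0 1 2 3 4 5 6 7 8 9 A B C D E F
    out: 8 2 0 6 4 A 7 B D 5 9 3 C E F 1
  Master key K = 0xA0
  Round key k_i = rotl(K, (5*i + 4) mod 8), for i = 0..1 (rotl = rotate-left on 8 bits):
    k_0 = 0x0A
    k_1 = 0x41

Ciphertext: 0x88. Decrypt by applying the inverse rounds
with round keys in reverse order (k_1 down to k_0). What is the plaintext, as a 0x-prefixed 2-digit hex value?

s_0 = ciphertext = 0x88
s_1 = InvRound(s_0, k_1) = 0xD8
s_2 = InvRound(s_1, k_0) = 0x3D

0x3D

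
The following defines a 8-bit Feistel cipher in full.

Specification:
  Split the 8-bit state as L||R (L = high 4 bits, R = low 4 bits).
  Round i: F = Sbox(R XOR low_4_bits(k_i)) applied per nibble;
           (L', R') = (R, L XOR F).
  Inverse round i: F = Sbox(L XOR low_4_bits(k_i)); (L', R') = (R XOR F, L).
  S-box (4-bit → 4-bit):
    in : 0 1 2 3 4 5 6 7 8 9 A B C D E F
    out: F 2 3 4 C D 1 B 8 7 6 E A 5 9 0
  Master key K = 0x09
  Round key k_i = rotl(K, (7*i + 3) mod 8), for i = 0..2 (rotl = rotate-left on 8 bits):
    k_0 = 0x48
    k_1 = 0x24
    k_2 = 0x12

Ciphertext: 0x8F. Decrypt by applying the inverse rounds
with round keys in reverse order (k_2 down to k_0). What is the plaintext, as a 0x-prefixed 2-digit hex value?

s_0 = ciphertext = 0x8F
s_1 = InvRound(s_0, k_2) = 0x98
s_2 = InvRound(s_1, k_1) = 0xD9
s_3 = InvRound(s_2, k_0) = 0x4D

0x4D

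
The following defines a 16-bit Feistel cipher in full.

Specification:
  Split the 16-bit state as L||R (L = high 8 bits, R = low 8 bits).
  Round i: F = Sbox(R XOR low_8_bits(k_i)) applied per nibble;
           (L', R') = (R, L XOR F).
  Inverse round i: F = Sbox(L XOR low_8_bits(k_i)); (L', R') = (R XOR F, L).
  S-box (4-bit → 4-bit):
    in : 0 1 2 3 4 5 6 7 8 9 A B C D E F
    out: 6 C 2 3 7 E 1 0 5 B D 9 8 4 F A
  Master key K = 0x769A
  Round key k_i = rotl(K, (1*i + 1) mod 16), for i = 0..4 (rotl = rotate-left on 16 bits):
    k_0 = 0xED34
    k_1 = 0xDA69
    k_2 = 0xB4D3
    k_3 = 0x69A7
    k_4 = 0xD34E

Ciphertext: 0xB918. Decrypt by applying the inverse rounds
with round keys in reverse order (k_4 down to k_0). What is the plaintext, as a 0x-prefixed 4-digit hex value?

0x4E13

s_0 = ciphertext = 0xB918
s_1 = InvRound(s_0, k_4) = 0xB8B9
s_2 = InvRound(s_1, k_3) = 0x73B8
s_3 = InvRound(s_2, k_2) = 0x6E73
s_4 = InvRound(s_3, k_1) = 0x136E
s_5 = InvRound(s_4, k_0) = 0x4E13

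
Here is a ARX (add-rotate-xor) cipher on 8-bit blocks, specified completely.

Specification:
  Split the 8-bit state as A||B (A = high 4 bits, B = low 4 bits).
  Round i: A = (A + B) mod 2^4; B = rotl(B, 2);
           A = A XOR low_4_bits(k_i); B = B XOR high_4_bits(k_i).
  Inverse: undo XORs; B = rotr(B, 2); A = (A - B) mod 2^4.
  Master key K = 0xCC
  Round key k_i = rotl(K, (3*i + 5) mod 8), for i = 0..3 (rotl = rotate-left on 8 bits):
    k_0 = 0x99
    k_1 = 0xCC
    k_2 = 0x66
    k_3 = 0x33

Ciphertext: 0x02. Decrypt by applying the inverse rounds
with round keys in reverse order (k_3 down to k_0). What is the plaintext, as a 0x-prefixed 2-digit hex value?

s_0 = ciphertext = 0x02
s_1 = InvRound(s_0, k_3) = 0xF4
s_2 = InvRound(s_1, k_2) = 0x18
s_3 = InvRound(s_2, k_1) = 0xC1
s_4 = InvRound(s_3, k_0) = 0x32

0x32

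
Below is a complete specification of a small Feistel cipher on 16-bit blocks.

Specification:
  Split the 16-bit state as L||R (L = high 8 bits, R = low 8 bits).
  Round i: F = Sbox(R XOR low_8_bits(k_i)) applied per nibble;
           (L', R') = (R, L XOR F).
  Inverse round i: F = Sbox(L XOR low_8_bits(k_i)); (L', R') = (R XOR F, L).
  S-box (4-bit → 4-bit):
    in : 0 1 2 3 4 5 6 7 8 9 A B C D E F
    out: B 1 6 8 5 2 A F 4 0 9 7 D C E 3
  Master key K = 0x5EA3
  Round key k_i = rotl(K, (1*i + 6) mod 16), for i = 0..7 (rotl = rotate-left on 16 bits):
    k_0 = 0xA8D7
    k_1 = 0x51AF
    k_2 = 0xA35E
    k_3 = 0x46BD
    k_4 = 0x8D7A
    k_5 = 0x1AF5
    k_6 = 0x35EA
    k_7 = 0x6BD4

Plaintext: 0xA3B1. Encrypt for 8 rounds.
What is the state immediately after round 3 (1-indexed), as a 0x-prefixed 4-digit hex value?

s_0 = plaintext = 0xA3B1
s_1 = Round(s_0, k_0) = 0xB109
s_2 = Round(s_1, k_1) = 0x092B
s_3 = Round(s_2, k_2) = 0x2BFB
s_4 = Round(s_3, k_3) = 0xFB71
s_5 = Round(s_4, k_4) = 0x714C
s_6 = Round(s_5, k_5) = 0x4C01
s_7 = Round(s_6, k_6) = 0x01AB
s_8 = Round(s_7, k_7) = 0xABF2

0x2BFB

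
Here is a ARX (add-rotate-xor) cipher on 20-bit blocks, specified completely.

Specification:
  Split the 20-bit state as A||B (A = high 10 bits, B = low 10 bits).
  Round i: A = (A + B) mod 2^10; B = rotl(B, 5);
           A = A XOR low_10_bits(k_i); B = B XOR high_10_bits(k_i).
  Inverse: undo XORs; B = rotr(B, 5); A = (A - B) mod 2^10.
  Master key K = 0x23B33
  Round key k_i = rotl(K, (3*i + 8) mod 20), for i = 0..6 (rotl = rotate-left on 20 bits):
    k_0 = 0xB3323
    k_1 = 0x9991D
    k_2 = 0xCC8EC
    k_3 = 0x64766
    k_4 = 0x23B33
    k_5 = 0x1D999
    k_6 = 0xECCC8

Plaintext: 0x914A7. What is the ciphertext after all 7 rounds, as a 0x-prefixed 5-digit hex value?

s_0 = plaintext = 0x914A7
s_1 = Round(s_0, k_0) = 0x73E29
s_2 = Round(s_1, k_1) = 0xB9757
s_3 = Round(s_2, k_2) = 0xB41C8
s_4 = Round(s_3, k_3) = 0xFF89F
s_5 = Round(s_4, k_4) = 0xEBB6A
s_6 = Round(s_5, k_5) = 0xA052D
s_7 = Round(s_6, k_6) = 0xD9A1A

0xD9A1A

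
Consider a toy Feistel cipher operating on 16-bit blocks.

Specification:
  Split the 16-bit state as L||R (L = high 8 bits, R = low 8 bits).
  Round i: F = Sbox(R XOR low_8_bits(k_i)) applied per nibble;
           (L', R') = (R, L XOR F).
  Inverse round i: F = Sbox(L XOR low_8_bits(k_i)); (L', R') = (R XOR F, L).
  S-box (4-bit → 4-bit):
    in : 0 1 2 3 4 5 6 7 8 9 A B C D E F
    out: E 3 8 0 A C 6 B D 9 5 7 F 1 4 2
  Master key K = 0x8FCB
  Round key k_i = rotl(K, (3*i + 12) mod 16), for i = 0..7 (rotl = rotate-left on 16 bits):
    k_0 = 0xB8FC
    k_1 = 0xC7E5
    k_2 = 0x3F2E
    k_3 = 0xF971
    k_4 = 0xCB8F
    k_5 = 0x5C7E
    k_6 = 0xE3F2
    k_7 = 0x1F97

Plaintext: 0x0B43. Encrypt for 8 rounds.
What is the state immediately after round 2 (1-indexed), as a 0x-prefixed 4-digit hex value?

0x79DC

s_0 = plaintext = 0x0B43
s_1 = Round(s_0, k_0) = 0x4379
s_2 = Round(s_1, k_1) = 0x79DC
s_3 = Round(s_2, k_2) = 0xDC51
s_4 = Round(s_3, k_3) = 0x5152
s_5 = Round(s_4, k_4) = 0x5240
s_6 = Round(s_5, k_5) = 0x4056
s_7 = Round(s_6, k_6) = 0x561A
s_8 = Round(s_7, k_7) = 0x1A87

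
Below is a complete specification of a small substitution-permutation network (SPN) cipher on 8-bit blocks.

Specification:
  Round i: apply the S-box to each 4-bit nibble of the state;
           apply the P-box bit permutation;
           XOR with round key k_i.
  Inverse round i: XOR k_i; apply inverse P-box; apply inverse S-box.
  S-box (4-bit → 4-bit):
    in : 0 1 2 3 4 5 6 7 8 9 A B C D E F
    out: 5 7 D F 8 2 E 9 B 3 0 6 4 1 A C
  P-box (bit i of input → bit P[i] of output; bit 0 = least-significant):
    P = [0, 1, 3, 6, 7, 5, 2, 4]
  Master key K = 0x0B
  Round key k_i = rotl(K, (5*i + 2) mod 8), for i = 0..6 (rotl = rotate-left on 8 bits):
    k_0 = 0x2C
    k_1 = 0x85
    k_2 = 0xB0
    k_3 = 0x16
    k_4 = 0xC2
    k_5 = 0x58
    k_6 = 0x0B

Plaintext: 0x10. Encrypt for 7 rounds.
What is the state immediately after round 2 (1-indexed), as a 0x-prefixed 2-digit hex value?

s_0 = plaintext = 0x10
s_1 = Round(s_0, k_0) = 0x81
s_2 = Round(s_1, k_1) = 0x3E
s_3 = Round(s_2, k_2) = 0x46
s_4 = Round(s_3, k_3) = 0x4C
s_5 = Round(s_4, k_4) = 0xDA
s_6 = Round(s_5, k_5) = 0xD8
s_7 = Round(s_6, k_6) = 0xC8

0x3E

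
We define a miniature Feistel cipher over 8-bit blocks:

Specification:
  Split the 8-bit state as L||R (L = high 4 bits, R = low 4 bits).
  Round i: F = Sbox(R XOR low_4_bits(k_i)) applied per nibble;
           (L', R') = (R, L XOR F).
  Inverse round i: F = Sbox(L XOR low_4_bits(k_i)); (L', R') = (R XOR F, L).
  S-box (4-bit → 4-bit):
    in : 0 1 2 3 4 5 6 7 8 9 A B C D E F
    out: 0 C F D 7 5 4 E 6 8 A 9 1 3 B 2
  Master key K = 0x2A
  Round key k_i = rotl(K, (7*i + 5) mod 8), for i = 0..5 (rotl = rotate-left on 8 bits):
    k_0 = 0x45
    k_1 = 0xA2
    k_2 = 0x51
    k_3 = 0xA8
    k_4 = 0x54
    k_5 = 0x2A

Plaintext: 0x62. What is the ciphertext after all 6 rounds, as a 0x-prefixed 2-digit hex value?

0xAE

s_0 = plaintext = 0x62
s_1 = Round(s_0, k_0) = 0x28
s_2 = Round(s_1, k_1) = 0x88
s_3 = Round(s_2, k_2) = 0x80
s_4 = Round(s_3, k_3) = 0x0E
s_5 = Round(s_4, k_4) = 0xEA
s_6 = Round(s_5, k_5) = 0xAE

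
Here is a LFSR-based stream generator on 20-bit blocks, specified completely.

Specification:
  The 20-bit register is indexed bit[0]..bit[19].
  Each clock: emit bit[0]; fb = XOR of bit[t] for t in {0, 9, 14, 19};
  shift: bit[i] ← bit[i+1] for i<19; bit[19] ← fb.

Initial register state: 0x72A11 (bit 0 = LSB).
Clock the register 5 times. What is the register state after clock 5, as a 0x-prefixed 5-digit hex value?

reg_0 = 0x72A11
clock 1: out=1, reg = 0x39508
clock 2: out=0, reg = 0x1CA84
clock 3: out=0, reg = 0x0E542
clock 4: out=0, reg = 0x872A1
clock 5: out=1, reg = 0x43950

0x43950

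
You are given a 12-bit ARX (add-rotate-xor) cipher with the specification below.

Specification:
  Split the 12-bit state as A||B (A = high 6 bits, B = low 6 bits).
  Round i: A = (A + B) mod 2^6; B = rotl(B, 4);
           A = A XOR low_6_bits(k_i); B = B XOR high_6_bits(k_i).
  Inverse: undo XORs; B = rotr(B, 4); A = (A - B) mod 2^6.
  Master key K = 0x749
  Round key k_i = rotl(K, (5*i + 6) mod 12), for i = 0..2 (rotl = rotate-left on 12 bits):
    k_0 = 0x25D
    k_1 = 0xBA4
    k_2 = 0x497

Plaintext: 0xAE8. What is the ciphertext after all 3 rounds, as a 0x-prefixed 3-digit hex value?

0x135

s_0 = plaintext = 0xAE8
s_1 = Round(s_0, k_0) = 0x383
s_2 = Round(s_1, k_1) = 0xD5E
s_3 = Round(s_2, k_2) = 0x135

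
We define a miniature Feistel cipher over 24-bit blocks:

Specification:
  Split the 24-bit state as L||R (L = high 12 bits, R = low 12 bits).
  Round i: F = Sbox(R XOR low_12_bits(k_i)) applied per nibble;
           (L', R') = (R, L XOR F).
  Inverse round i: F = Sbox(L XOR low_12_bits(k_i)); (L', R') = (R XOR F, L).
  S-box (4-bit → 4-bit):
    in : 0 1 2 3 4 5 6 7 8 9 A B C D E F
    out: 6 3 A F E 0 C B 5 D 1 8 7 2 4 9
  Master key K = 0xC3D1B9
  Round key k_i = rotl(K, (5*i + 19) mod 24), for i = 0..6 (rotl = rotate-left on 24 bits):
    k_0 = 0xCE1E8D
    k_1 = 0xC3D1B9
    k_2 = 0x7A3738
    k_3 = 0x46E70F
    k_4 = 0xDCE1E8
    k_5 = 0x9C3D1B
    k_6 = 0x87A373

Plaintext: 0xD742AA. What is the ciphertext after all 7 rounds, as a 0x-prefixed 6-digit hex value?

s_0 = plaintext = 0xD742AA
s_1 = Round(s_0, k_0) = 0x2AAADF
s_2 = Round(s_1, k_1) = 0xADFA66
s_3 = Round(s_2, k_2) = 0xA668DB
s_4 = Round(s_3, k_3) = 0x8DB348
s_5 = Round(s_4, k_4) = 0x3482CD
s_6 = Round(s_5, k_5) = 0x2CDA64
s_7 = Round(s_6, k_6) = 0xA64FF6

0xA64FF6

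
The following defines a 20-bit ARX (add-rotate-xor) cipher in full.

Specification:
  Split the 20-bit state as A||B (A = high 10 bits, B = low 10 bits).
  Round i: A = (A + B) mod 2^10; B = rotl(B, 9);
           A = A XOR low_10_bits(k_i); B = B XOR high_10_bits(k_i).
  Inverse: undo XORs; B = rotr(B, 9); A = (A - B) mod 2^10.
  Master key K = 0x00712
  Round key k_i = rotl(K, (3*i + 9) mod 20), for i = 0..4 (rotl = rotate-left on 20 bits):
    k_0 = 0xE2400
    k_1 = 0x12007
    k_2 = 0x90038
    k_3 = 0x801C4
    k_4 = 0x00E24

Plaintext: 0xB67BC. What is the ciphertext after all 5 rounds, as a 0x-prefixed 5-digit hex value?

0xAFC7F

s_0 = plaintext = 0xB67BC
s_1 = Round(s_0, k_0) = 0xA5657
s_2 = Round(s_1, k_1) = 0x3AF63
s_3 = Round(s_2, k_2) = 0x1D9F1
s_4 = Round(s_3, k_3) = 0xE8CF8
s_5 = Round(s_4, k_4) = 0xAFC7F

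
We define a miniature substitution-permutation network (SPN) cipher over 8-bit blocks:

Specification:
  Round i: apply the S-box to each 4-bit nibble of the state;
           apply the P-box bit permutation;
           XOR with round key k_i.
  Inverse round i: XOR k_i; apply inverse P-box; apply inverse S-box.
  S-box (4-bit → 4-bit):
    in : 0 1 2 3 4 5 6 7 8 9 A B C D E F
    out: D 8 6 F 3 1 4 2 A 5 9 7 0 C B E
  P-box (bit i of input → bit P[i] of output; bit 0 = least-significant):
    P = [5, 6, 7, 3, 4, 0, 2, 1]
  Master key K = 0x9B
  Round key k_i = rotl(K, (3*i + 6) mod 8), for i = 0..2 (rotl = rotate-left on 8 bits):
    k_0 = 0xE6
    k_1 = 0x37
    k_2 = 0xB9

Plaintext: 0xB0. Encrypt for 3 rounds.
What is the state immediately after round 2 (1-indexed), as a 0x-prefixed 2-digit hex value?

s_0 = plaintext = 0xB0
s_1 = Round(s_0, k_0) = 0x5B
s_2 = Round(s_1, k_1) = 0xC7
s_3 = Round(s_2, k_2) = 0xF9

0xC7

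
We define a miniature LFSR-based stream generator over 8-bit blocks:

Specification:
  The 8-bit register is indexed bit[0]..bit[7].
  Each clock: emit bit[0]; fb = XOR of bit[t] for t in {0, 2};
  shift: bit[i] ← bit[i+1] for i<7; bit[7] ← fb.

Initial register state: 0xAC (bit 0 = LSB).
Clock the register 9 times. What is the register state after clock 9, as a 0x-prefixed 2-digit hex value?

0x23

reg_0 = 0xAC
clock 1: out=0, reg = 0xD6
clock 2: out=0, reg = 0xEB
clock 3: out=1, reg = 0xF5
clock 4: out=1, reg = 0x7A
clock 5: out=0, reg = 0x3D
clock 6: out=1, reg = 0x1E
clock 7: out=0, reg = 0x8F
clock 8: out=1, reg = 0x47
clock 9: out=1, reg = 0x23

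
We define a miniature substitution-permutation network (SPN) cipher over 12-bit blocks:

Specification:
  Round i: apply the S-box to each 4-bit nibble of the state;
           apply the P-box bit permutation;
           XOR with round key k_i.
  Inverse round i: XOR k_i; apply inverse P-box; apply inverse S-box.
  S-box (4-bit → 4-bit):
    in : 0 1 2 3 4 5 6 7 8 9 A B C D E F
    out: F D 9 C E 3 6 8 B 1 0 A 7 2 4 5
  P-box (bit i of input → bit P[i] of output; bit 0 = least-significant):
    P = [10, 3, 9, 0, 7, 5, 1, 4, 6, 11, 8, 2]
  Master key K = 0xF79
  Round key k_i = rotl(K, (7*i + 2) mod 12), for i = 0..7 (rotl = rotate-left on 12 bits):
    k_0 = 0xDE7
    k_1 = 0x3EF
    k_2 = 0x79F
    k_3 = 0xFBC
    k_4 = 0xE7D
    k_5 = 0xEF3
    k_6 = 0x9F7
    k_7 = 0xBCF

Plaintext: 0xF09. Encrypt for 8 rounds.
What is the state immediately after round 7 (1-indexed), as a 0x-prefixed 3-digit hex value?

0x3E3

s_0 = plaintext = 0xF09
s_1 = Round(s_0, k_0) = 0x815
s_2 = Round(s_1, k_1) = 0xF31
s_3 = Round(s_2, k_2) = 0x0CC
s_4 = Round(s_3, k_3) = 0x052
s_5 = Round(s_4, k_4) = 0x398
s_6 = Round(s_5, k_5) = 0xB7E
s_7 = Round(s_6, k_6) = 0x3E3
s_8 = Round(s_7, k_7) = 0x8C8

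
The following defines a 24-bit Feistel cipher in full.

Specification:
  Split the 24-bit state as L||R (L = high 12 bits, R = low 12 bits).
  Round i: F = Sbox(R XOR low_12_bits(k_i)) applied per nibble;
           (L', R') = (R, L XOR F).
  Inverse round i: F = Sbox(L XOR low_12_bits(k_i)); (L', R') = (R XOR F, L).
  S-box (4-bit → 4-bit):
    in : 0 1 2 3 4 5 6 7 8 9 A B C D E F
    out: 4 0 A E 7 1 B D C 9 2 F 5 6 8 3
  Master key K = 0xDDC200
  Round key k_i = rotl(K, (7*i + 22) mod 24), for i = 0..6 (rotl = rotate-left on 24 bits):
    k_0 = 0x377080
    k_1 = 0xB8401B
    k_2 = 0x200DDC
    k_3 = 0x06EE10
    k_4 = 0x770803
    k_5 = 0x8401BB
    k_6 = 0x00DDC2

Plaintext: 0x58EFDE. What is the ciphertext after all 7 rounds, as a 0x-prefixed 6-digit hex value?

0xB59181

s_0 = plaintext = 0x58EFDE
s_1 = Round(s_0, k_0) = 0xFDE696
s_2 = Round(s_1, k_1) = 0x696418
s_3 = Round(s_2, k_2) = 0x418FC1
s_4 = Round(s_3, k_3) = 0xFC1478
s_5 = Round(s_4, k_4) = 0x478A1E
s_6 = Round(s_5, k_5) = 0xA1EB59
s_7 = Round(s_6, k_6) = 0xB59181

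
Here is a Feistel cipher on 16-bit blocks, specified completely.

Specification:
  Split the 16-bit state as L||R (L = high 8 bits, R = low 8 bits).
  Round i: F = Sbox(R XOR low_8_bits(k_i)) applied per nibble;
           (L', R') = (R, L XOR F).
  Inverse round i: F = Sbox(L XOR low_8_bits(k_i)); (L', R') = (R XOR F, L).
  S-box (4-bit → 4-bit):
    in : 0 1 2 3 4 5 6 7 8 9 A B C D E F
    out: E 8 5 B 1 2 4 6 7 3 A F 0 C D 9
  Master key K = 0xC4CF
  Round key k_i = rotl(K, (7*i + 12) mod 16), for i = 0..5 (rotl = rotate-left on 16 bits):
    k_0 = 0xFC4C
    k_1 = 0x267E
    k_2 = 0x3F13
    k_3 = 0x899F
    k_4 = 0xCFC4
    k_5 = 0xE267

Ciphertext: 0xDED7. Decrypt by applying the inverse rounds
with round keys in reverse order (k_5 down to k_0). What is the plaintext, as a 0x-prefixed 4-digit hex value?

s_0 = ciphertext = 0xDED7
s_1 = InvRound(s_0, k_5) = 0x24DE
s_2 = InvRound(s_1, k_4) = 0x0024
s_3 = InvRound(s_2, k_3) = 0x1D00
s_4 = InvRound(s_3, k_2) = 0xED1D
s_5 = InvRound(s_4, k_1) = 0x26ED
s_6 = InvRound(s_5, k_0) = 0xA726

0xA726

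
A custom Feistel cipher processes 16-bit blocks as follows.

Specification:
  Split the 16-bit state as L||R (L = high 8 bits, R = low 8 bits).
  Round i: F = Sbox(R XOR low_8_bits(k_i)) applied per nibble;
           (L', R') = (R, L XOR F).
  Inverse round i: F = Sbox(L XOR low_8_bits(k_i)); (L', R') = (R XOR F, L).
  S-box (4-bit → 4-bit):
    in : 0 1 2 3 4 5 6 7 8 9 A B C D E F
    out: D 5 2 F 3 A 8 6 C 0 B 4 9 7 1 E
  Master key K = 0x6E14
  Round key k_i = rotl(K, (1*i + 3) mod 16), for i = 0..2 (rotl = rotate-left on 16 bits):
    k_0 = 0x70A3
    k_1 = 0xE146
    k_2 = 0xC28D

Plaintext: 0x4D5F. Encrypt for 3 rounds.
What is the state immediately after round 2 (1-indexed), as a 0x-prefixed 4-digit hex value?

0xA44D

s_0 = plaintext = 0x4D5F
s_1 = Round(s_0, k_0) = 0x5FA4
s_2 = Round(s_1, k_1) = 0xA44D
s_3 = Round(s_2, k_2) = 0x4D39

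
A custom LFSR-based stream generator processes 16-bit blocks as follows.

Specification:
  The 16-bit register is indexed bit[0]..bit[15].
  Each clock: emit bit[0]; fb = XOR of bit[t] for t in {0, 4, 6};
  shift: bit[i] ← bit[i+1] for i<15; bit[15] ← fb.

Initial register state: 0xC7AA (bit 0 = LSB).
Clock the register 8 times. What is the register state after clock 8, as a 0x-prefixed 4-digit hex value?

0xCEC7

reg_0 = 0xC7AA
clock 1: out=0, reg = 0x63D5
clock 2: out=1, reg = 0xB1EA
clock 3: out=0, reg = 0xD8F5
clock 4: out=1, reg = 0xEC7A
clock 5: out=0, reg = 0x763D
clock 6: out=1, reg = 0x3B1E
clock 7: out=0, reg = 0x9D8F
clock 8: out=1, reg = 0xCEC7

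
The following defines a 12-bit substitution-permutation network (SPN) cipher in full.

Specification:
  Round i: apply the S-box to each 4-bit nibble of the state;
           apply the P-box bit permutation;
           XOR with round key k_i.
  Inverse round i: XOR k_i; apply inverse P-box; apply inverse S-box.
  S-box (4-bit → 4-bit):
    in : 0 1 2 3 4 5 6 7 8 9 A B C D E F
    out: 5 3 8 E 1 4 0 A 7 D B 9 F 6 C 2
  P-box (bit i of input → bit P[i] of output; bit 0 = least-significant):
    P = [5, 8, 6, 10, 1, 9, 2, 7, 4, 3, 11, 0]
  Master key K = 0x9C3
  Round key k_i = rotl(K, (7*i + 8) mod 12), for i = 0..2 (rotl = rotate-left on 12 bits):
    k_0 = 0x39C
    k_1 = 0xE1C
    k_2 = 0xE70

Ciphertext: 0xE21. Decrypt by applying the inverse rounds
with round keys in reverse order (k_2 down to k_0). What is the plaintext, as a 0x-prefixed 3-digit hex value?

0x028

s_0 = ciphertext = 0xE21
s_1 = InvRound(s_0, k_2) = 0xB65
s_2 = InvRound(s_1, k_1) = 0xA6C
s_3 = InvRound(s_2, k_0) = 0x028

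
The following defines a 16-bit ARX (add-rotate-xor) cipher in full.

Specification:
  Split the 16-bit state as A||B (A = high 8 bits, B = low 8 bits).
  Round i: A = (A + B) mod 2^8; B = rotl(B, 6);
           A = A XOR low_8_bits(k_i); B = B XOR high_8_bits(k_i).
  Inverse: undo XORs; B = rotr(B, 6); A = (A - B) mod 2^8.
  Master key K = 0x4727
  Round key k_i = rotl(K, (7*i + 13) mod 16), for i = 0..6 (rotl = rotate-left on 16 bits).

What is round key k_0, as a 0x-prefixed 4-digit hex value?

K = 0x4727
k_0 = rotl(K, (7*0+13) mod 16) = rotl(K, 13) = 0xE8E4

0xE8E4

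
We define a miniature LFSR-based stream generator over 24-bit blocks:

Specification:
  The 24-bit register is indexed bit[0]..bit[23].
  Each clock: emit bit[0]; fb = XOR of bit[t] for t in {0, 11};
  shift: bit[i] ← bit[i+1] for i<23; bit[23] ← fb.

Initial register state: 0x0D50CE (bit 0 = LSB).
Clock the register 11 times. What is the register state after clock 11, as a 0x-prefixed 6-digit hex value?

0x2C81AA

reg_0 = 0x0D50CE
clock 1: out=0, reg = 0x06A867
clock 2: out=1, reg = 0x035433
clock 3: out=1, reg = 0x81AA19
clock 4: out=1, reg = 0x40D50C
clock 5: out=0, reg = 0x206A86
clock 6: out=0, reg = 0x903543
clock 7: out=1, reg = 0xC81AA1
clock 8: out=1, reg = 0x640D50
clock 9: out=0, reg = 0xB206A8
clock 10: out=0, reg = 0x590354
clock 11: out=0, reg = 0x2C81AA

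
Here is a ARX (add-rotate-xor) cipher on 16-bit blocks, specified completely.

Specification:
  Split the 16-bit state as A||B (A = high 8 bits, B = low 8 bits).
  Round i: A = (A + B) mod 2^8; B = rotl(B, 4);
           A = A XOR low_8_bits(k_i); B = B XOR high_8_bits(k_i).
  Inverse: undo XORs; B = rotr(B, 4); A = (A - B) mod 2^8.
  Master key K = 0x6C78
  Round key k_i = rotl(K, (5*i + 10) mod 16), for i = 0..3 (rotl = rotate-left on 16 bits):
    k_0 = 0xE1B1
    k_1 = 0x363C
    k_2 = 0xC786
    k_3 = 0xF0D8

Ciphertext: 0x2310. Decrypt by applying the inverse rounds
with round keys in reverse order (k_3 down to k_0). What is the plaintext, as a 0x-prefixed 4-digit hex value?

0x44B4

s_0 = ciphertext = 0x2310
s_1 = InvRound(s_0, k_3) = 0xED0E
s_2 = InvRound(s_1, k_2) = 0xCF9C
s_3 = InvRound(s_2, k_1) = 0x49AA
s_4 = InvRound(s_3, k_0) = 0x44B4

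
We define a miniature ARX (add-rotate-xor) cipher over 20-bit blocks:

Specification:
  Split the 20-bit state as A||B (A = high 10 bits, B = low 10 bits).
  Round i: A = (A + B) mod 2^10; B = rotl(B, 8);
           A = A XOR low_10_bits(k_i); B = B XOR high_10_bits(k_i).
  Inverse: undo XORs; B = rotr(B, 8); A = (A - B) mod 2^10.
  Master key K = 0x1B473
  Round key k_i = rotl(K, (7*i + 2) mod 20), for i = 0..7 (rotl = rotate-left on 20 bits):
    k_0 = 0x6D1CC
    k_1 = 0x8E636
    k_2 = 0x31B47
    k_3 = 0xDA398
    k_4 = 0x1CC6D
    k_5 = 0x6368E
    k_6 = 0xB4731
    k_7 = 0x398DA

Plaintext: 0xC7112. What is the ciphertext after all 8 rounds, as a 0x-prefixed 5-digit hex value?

s_0 = plaintext = 0xC7112
s_1 = Round(s_0, k_0) = 0x78BF0
s_2 = Round(s_1, k_1) = 0xF92C5
s_3 = Round(s_2, k_2) = 0x7B977
s_4 = Round(s_3, k_3) = 0x3F435
s_5 = Round(s_4, k_4) = 0x57D7E
s_6 = Round(s_5, k_5) = 0x14FD2
s_7 = Round(s_6, k_6) = 0xC5025
s_8 = Round(s_7, k_7) = 0xF8DEF

0xF8DEF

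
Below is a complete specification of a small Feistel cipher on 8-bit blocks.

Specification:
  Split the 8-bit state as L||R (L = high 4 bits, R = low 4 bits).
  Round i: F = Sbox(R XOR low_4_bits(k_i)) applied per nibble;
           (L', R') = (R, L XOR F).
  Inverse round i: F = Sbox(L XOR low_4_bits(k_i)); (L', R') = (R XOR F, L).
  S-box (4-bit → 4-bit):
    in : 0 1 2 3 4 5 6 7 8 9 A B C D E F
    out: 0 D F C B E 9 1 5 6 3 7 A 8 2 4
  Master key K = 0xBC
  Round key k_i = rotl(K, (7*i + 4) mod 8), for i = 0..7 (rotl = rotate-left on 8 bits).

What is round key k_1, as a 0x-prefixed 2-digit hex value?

K = 0xBC
k_0 = rotl(K, (7*0+4) mod 8) = rotl(K, 4) = 0xCB
k_1 = rotl(K, (7*1+4) mod 8) = rotl(K, 3) = 0xE5

0xE5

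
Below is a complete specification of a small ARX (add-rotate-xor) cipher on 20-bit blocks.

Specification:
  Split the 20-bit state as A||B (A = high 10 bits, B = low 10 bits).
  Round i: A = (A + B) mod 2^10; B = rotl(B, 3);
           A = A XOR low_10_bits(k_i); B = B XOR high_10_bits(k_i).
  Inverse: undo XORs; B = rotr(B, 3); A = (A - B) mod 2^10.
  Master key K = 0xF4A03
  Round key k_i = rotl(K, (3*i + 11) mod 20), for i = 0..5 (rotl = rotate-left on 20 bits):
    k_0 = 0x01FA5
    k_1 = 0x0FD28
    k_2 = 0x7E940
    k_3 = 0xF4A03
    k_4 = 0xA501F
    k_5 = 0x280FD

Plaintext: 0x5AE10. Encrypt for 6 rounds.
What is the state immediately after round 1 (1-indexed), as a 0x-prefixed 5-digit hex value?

s_0 = plaintext = 0x5AE10
s_1 = Round(s_0, k_0) = 0x37883
s_2 = Round(s_1, k_1) = 0x12426
s_3 = Round(s_2, k_2) = 0x4BCCA
s_4 = Round(s_3, k_3) = 0xFE983
s_5 = Round(s_4, k_4) = 0x58A8F
s_6 = Round(s_5, k_5) = 0xC30DD

0x37883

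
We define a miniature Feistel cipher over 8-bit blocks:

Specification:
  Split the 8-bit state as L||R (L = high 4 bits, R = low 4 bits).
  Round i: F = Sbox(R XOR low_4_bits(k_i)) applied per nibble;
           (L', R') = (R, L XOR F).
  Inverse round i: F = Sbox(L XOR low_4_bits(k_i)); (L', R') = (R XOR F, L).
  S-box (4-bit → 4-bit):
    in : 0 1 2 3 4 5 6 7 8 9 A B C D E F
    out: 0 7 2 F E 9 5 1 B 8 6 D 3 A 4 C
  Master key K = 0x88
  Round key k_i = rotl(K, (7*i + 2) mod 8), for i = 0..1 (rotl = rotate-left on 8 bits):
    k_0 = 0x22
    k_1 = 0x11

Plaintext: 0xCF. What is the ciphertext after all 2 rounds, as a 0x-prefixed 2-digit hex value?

0x6E

s_0 = plaintext = 0xCF
s_1 = Round(s_0, k_0) = 0xF6
s_2 = Round(s_1, k_1) = 0x6E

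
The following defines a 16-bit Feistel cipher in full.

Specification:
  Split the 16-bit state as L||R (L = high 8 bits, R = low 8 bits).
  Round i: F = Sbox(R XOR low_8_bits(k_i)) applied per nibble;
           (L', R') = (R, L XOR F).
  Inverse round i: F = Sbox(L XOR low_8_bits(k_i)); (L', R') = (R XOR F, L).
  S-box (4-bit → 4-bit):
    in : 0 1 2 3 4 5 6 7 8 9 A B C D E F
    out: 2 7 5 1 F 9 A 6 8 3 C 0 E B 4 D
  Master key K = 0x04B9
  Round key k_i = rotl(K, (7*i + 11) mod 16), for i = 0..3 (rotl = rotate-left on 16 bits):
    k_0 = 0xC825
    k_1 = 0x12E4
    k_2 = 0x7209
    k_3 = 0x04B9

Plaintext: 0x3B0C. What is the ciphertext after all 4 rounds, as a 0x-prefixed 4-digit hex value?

s_0 = plaintext = 0x3B0C
s_1 = Round(s_0, k_0) = 0x0C68
s_2 = Round(s_1, k_1) = 0x6882
s_3 = Round(s_2, k_2) = 0x82E8
s_4 = Round(s_3, k_3) = 0xE815

0xE815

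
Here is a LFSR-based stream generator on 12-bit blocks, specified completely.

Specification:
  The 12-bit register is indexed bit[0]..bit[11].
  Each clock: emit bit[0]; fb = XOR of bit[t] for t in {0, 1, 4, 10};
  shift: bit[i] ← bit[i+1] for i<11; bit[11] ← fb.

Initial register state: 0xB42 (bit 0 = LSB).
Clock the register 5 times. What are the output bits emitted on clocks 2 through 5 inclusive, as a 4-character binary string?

1000

reg_0 = 0xB42
clock 1: out=0, reg = 0xDA1
clock 2: out=1, reg = 0x6D0
clock 3: out=0, reg = 0x368
clock 4: out=0, reg = 0x1B4
clock 5: out=0, reg = 0x8DA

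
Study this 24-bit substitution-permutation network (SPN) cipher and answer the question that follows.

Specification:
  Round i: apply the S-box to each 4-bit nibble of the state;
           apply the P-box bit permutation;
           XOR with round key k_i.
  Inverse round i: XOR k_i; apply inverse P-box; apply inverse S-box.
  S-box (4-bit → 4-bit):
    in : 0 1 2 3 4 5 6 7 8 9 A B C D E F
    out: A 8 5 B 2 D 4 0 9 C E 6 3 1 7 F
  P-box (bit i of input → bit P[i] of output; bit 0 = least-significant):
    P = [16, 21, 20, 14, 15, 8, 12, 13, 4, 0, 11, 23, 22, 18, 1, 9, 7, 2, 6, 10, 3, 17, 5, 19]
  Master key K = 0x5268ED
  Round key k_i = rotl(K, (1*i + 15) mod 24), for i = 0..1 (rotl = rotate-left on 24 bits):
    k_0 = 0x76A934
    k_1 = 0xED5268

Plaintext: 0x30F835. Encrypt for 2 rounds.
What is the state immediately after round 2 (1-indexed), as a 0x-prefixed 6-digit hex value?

0xD38E19

s_0 = plaintext = 0x30F835
s_1 = Round(s_0, k_0) = 0xA94E2A
s_2 = Round(s_1, k_1) = 0xD38E19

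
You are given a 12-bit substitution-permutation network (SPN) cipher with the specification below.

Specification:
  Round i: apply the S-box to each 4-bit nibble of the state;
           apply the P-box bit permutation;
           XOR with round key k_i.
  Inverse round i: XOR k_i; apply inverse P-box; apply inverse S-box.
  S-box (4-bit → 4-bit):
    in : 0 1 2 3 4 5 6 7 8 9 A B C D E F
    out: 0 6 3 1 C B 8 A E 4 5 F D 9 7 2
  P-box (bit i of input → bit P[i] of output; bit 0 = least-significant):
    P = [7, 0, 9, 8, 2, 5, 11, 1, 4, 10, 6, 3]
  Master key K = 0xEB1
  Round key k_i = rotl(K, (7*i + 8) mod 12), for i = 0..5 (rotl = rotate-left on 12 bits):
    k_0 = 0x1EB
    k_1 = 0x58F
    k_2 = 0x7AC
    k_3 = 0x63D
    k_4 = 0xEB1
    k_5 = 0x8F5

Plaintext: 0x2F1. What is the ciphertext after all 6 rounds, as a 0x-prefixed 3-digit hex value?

0x766

s_0 = plaintext = 0x2F1
s_1 = Round(s_0, k_0) = 0x7DA
s_2 = Round(s_1, k_1) = 0x301
s_3 = Round(s_2, k_2) = 0x5BD
s_4 = Round(s_3, k_3) = 0xB83
s_5 = Round(s_4, k_4) = 0x24B
s_6 = Round(s_5, k_5) = 0x766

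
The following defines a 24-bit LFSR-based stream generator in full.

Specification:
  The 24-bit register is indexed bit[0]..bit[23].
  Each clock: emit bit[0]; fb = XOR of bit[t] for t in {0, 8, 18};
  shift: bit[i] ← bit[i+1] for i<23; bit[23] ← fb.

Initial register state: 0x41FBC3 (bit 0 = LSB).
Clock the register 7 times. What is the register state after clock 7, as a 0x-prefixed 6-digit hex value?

0x5083F7

reg_0 = 0x41FBC3
clock 1: out=1, reg = 0x20FDE1
clock 2: out=1, reg = 0x107EF0
clock 3: out=0, reg = 0x083F78
clock 4: out=0, reg = 0x841FBC
clock 5: out=0, reg = 0x420FDE
clock 6: out=0, reg = 0xA107EF
clock 7: out=1, reg = 0x5083F7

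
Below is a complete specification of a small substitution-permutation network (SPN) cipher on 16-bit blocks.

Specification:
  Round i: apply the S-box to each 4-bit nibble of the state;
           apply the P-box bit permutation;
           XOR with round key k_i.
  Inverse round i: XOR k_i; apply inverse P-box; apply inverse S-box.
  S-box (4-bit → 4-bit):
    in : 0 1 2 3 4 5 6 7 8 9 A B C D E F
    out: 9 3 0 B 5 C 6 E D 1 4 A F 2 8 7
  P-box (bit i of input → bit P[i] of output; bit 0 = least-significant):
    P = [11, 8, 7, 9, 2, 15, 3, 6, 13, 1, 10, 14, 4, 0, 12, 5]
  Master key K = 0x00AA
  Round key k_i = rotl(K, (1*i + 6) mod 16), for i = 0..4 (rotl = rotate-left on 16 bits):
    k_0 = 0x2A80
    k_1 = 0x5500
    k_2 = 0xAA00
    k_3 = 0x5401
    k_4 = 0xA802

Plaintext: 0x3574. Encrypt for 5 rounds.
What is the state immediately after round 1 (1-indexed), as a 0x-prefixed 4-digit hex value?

s_0 = plaintext = 0x3574
s_1 = Round(s_0, k_0) = 0xE679
s_2 = Round(s_1, k_1) = 0xD96A
s_3 = Round(s_2, k_2) = 0x0A89
s_4 = Round(s_3, k_3) = 0x587D
s_5 = Round(s_4, k_4) = 0x5D6A

0xE679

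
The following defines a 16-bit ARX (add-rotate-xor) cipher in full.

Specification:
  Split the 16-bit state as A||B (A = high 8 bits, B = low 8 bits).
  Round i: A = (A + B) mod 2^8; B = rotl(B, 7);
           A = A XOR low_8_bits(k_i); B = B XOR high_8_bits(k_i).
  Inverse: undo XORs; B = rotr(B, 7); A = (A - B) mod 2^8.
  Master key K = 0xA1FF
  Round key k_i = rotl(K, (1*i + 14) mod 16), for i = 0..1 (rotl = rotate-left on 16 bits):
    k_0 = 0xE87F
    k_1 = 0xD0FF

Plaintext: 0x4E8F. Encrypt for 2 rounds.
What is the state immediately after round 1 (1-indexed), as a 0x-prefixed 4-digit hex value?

s_0 = plaintext = 0x4E8F
s_1 = Round(s_0, k_0) = 0xA22F
s_2 = Round(s_1, k_1) = 0x2E47

0xA22F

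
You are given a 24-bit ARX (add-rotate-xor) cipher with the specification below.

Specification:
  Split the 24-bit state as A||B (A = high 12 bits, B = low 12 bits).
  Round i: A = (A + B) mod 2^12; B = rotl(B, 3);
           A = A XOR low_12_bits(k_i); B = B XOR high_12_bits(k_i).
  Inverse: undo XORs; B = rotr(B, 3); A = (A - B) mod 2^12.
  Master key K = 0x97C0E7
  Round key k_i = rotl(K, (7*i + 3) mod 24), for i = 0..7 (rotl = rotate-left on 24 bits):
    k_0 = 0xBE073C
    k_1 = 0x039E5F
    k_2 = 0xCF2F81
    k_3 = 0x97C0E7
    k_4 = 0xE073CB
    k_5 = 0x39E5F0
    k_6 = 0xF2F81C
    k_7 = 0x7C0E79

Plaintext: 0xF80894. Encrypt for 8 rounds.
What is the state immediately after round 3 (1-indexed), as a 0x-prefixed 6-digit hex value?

s_0 = plaintext = 0xF80894
s_1 = Round(s_0, k_0) = 0xF28F44
s_2 = Round(s_1, k_1) = 0x033A1E
s_3 = Round(s_2, k_2) = 0x5D0C07
s_4 = Round(s_3, k_3) = 0x130942
s_5 = Round(s_4, k_4) = 0x9B9413
s_6 = Round(s_5, k_5) = 0x83C304
s_7 = Round(s_6, k_6) = 0x35C70E
s_8 = Round(s_7, k_7) = 0x413FB3

0x5D0C07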